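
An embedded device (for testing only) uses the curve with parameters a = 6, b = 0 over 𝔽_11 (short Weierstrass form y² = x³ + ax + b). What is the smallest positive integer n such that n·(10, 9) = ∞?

2P: tangent at (10, 9): λ = (3·10² + 6)/(2·9) ≡ 9/7. 7⁻¹ ≡ 8 (mod 11), so λ ≡ 9·8 ≡ 6.
  x = λ² - 10 - 10 = 36 - 20 ≡ 5; y = λ·(10 - 5) - 9 ≡ 10. → (5, 10)
3P: (5, 10) + (10, 9). λ = (9 - 10)/(10 - 5) ≡ 10/5 mod 11. 5⁻¹ ≡ 9 (mod 11), so λ ≡ 2.
  x = λ² - 5 - 10 = 4 - 15 ≡ 0; y = λ·(5 - 0) - 10 ≡ 0. → (0, 0)
4P: (0, 0) + (10, 9). λ = (9 - 0)/(10 - 0) ≡ 9/10 mod 11. 10⁻¹ ≡ 10 (mod 11) since 10·10 = 100 ≡ 1, so λ ≡ 2.
  x = λ² - 0 - 10 = 4 - 10 ≡ 5; y = λ·(0 - 5) - 0 ≡ 1. → (5, 1)
5P: (5, 1) + (10, 9). λ = (9 - 1)/(10 - 5) ≡ 8/5 mod 11. 5⁻¹ ≡ 9 (mod 11), so λ ≡ 6.
  x = λ² - 5 - 10 = 36 - 15 ≡ 10; y = λ·(5 - 10) - 1 ≡ 2. → (10, 2)
6P: (10, 2) + (10, 9): same x and y₁ ≡ -y₂, so the sum is ∞.
6P = ∞, so the order is 6.

6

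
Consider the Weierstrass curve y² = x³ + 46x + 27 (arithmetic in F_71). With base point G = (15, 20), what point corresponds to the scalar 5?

Double-and-add on 5 = (101)₂. Start with G = (15, 20) for the leading 1-bit.
double: tangent at (15, 20): λ = (3·15² + 46)/(2·20) ≡ 11/40. 40⁻¹ ≡ 16 (mod 71), so λ ≡ 11·16 ≡ 34.
  x = λ² - 15 - 15 = 1156 - 30 ≡ 61; y = λ·(15 - 61) - 20 ≡ 49. → (61, 49)
double: tangent at (61, 49): λ = (3·61² + 46)/(2·49) ≡ 62/27. 27⁻¹ ≡ 50 (mod 71) since 27·50 = 1350 ≡ 1, so λ ≡ 62·50 ≡ 47.
  x = λ² - 61 - 61 = 2209 - 122 ≡ 28; y = λ·(61 - 28) - 49 ≡ 11. → (28, 11)
add G: (28, 11) + (15, 20). λ = (20 - 11)/(15 - 28) ≡ 9/58 mod 71. 58⁻¹ ≡ 60 (mod 71), so λ ≡ 43.
  x = λ² - 28 - 15 = 1849 - 43 ≡ 31; y = λ·(28 - 31) - 11 ≡ 2. → (31, 2)

(31, 2)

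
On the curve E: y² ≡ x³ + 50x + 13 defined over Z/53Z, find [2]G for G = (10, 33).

(40, 44)

tangent at (10, 33): λ = (3·10² + 50)/(2·33) ≡ 32/13. 13⁻¹ ≡ 49 (mod 53), so λ ≡ 32·49 ≡ 31.
  x = λ² - 10 - 10 = 961 - 20 ≡ 40; y = λ·(10 - 40) - 33 ≡ 44. → (40, 44)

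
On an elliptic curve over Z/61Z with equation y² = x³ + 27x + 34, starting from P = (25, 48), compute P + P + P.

Repeated addition: build up to 3P.
2P: tangent at (25, 48): λ = (3·25² + 27)/(2·48) ≡ 11/35. 35⁻¹ ≡ 7 (mod 61) since 35·7 = 245 ≡ 1, so λ ≡ 11·7 ≡ 16.
  x = λ² - 25 - 25 = 256 - 50 ≡ 23; y = λ·(25 - 23) - 48 ≡ 45. → (23, 45)
3P: (23, 45) + (25, 48). λ = (48 - 45)/(25 - 23) ≡ 3/2 mod 61. 2⁻¹ ≡ 31 (mod 61), so λ ≡ 32.
  x = λ² - 23 - 25 = 1024 - 48 ≡ 0; y = λ·(23 - 0) - 45 ≡ 20. → (0, 20)

(0, 20)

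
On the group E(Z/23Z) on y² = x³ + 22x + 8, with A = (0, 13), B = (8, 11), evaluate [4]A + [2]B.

(0, 10)

First 4A:
Double-and-add on 4 = (100)₂. Start with A = (0, 13) for the leading 1-bit.
double: tangent at (0, 13): λ = (3·0² + 22)/(2·13) ≡ 22/3. 3⁻¹ ≡ 8 (mod 23), so λ ≡ 22·8 ≡ 15.
  x = λ² - 0 - 0 = 225 - 0 ≡ 18; y = λ·(0 - 18) - 13 ≡ 16. → (18, 16)
double: tangent at (18, 16): λ = (3·18² + 22)/(2·16) ≡ 5/9. 9⁻¹ ≡ 18 (mod 23), so λ ≡ 5·18 ≡ 21.
  x = λ² - 18 - 18 = 441 - 36 ≡ 14; y = λ·(18 - 14) - 16 ≡ 22. → (14, 22)
4A = (14, 22).
Next 2B:
Repeated addition: build up to 2B.
2B: tangent at (8, 11): λ = (3·8² + 22)/(2·11) ≡ 7/22. 22⁻¹ ≡ 22 (mod 23), so λ ≡ 7·22 ≡ 16.
  x = λ² - 8 - 8 = 256 - 16 ≡ 10; y = λ·(8 - 10) - 11 ≡ 3. → (10, 3)
2B = (10, 3).
Finally 4A + 2B:
(14, 22) + (10, 3). λ = (3 - 22)/(10 - 14) ≡ 4/19 mod 23. 19⁻¹ ≡ 17 (mod 23), so λ ≡ 22.
  x = λ² - 14 - 10 = 484 - 24 ≡ 0; y = λ·(14 - 0) - 22 ≡ 10. → (0, 10)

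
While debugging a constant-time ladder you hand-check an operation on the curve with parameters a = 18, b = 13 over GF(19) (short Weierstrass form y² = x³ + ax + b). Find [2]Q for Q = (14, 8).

(2, 0)

tangent at (14, 8): λ = (3·14² + 18)/(2·8) ≡ 17/16. 16⁻¹ ≡ 6 (mod 19), so λ ≡ 17·6 ≡ 7.
  x = λ² - 14 - 14 = 49 - 28 ≡ 2; y = λ·(14 - 2) - 8 ≡ 0. → (2, 0)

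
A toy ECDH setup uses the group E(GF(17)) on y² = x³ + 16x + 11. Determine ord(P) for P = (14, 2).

6

2P: tangent at (14, 2): λ = (3·14² + 16)/(2·2) ≡ 9/4. 4⁻¹ ≡ 13 (mod 17) since 4·13 = 52 ≡ 1, so λ ≡ 9·13 ≡ 15.
  x = λ² - 14 - 14 = 225 - 28 ≡ 10; y = λ·(14 - 10) - 2 ≡ 7. → (10, 7)
3P: (10, 7) + (14, 2). λ = (2 - 7)/(14 - 10) ≡ 12/4 mod 17. 4⁻¹ ≡ 13 (mod 17), so λ ≡ 3.
  x = λ² - 10 - 14 = 9 - 24 ≡ 2; y = λ·(10 - 2) - 7 ≡ 0. → (2, 0)
4P: (2, 0) + (14, 2). λ = (2 - 0)/(14 - 2) ≡ 2/12 mod 17. 12⁻¹ ≡ 10 (mod 17), so λ ≡ 3.
  x = λ² - 2 - 14 = 9 - 16 ≡ 10; y = λ·(2 - 10) - 0 ≡ 10. → (10, 10)
5P: (10, 10) + (14, 2). λ = (2 - 10)/(14 - 10) ≡ 9/4 mod 17. 4⁻¹ ≡ 13 (mod 17) since 4·13 = 52 ≡ 1, so λ ≡ 15.
  x = λ² - 10 - 14 = 225 - 24 ≡ 14; y = λ·(10 - 14) - 10 ≡ 15. → (14, 15)
6P: (14, 15) + (14, 2): same x and y₁ ≡ -y₂, so the sum is 𝒪.
6P = 𝒪, so the order is 6.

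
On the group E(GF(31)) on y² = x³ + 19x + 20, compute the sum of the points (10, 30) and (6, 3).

(10, 30) + (6, 3). λ = (3 - 30)/(6 - 10) ≡ 4/27 mod 31. 27⁻¹ ≡ 23 (mod 31), so λ ≡ 30.
  x = λ² - 10 - 6 = 900 - 16 ≡ 16; y = λ·(10 - 16) - 30 ≡ 7. → (16, 7)

(16, 7)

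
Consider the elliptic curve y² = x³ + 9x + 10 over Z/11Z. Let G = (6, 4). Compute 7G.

Repeated addition: build up to 7G.
2G: tangent at (6, 4): λ = (3·6² + 9)/(2·4) ≡ 7/8. 8⁻¹ ≡ 7 (mod 11) since 8·7 = 56 ≡ 1, so λ ≡ 7·7 ≡ 5.
  x = λ² - 6 - 6 = 25 - 12 ≡ 2; y = λ·(6 - 2) - 4 ≡ 5. → (2, 5)
3G: (2, 5) + (6, 4). λ = (4 - 5)/(6 - 2) ≡ 10/4 mod 11. 4⁻¹ ≡ 3 (mod 11) since 4·3 = 12 ≡ 1, so λ ≡ 8.
  x = λ² - 2 - 6 = 64 - 8 ≡ 1; y = λ·(2 - 1) - 5 ≡ 3. → (1, 3)
4G: (1, 3) + (6, 4). λ = (4 - 3)/(6 - 1) ≡ 1/5 mod 11. 5⁻¹ ≡ 9 (mod 11) since 5·9 = 45 ≡ 1, so λ ≡ 9.
  x = λ² - 1 - 6 = 81 - 7 ≡ 8; y = λ·(1 - 8) - 3 ≡ 0. → (8, 0)
5G: (8, 0) + (6, 4). λ = (4 - 0)/(6 - 8) ≡ 4/9 mod 11. 9⁻¹ ≡ 5 (mod 11) since 9·5 = 45 ≡ 1, so λ ≡ 9.
  x = λ² - 8 - 6 = 81 - 14 ≡ 1; y = λ·(8 - 1) - 0 ≡ 8. → (1, 8)
6G: (1, 8) + (6, 4). λ = (4 - 8)/(6 - 1) ≡ 7/5 mod 11. 5⁻¹ ≡ 9 (mod 11) since 5·9 = 45 ≡ 1, so λ ≡ 8.
  x = λ² - 1 - 6 = 64 - 7 ≡ 2; y = λ·(1 - 2) - 8 ≡ 6. → (2, 6)
7G: (2, 6) + (6, 4). λ = (4 - 6)/(6 - 2) ≡ 9/4 mod 11. 4⁻¹ ≡ 3 (mod 11) since 4·3 = 12 ≡ 1, so λ ≡ 5.
  x = λ² - 2 - 6 = 25 - 8 ≡ 6; y = λ·(2 - 6) - 6 ≡ 7. → (6, 7)

(6, 7)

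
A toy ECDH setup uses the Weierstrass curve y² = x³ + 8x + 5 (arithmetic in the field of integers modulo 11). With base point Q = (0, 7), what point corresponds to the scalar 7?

(8, 8)

Repeated addition: build up to 7Q.
2Q: tangent at (0, 7): λ = (3·0² + 8)/(2·7) ≡ 8/3. 3⁻¹ ≡ 4 (mod 11) since 3·4 = 12 ≡ 1, so λ ≡ 8·4 ≡ 10.
  x = λ² - 0 - 0 = 100 - 0 ≡ 1; y = λ·(0 - 1) - 7 ≡ 5. → (1, 5)
3Q: (1, 5) + (0, 7). λ = (7 - 5)/(0 - 1) ≡ 2/10 mod 11. 10⁻¹ ≡ 10 (mod 11), so λ ≡ 9.
  x = λ² - 1 - 0 = 81 - 1 ≡ 3; y = λ·(1 - 3) - 5 ≡ 10. → (3, 10)
4Q: (3, 10) + (0, 7). λ = (7 - 10)/(0 - 3) ≡ 8/8 mod 11. 8⁻¹ ≡ 7 (mod 11), so λ ≡ 1.
  x = λ² - 3 - 0 = 1 - 3 ≡ 9; y = λ·(3 - 9) - 10 ≡ 6. → (9, 6)
5Q: (9, 6) + (0, 7). λ = (7 - 6)/(0 - 9) ≡ 1/2 mod 11. 2⁻¹ ≡ 6 (mod 11), so λ ≡ 6.
  x = λ² - 9 - 0 = 36 - 9 ≡ 5; y = λ·(9 - 5) - 6 ≡ 7. → (5, 7)
6Q: (5, 7) + (0, 7). λ = (7 - 7)/(0 - 5) ≡ 0/6 mod 11. 6⁻¹ ≡ 2 (mod 11), so λ ≡ 0.
  x = λ² - 5 - 0 = 0 - 5 ≡ 6; y = λ·(5 - 6) - 7 ≡ 4. → (6, 4)
7Q: (6, 4) + (0, 7). λ = (7 - 4)/(0 - 6) ≡ 3/5 mod 11. 5⁻¹ ≡ 9 (mod 11), so λ ≡ 5.
  x = λ² - 6 - 0 = 25 - 6 ≡ 8; y = λ·(6 - 8) - 4 ≡ 8. → (8, 8)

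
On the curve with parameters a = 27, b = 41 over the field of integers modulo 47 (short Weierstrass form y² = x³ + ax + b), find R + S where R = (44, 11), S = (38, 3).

(44, 11) + (38, 3). λ = (3 - 11)/(38 - 44) ≡ 39/41 mod 47. 41⁻¹ ≡ 39 (mod 47), so λ ≡ 17.
  x = λ² - 44 - 38 = 289 - 82 ≡ 19; y = λ·(44 - 19) - 11 ≡ 38. → (19, 38)

(19, 38)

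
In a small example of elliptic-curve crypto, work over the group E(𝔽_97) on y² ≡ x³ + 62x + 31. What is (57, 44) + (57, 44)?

tangent at (57, 44): λ = (3·57² + 62)/(2·44) ≡ 12/88. 88⁻¹ ≡ 43 (mod 97) since 88·43 = 3784 ≡ 1, so λ ≡ 12·43 ≡ 31.
  x = λ² - 57 - 57 = 961 - 114 ≡ 71; y = λ·(57 - 71) - 44 ≡ 7. → (71, 7)

(71, 7)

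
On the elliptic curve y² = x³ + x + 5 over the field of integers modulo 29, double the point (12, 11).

(11, 10)

tangent at (12, 11): λ = (3·12² + 1)/(2·11) ≡ 27/22. 22⁻¹ ≡ 4 (mod 29), so λ ≡ 27·4 ≡ 21.
  x = λ² - 12 - 12 = 441 - 24 ≡ 11; y = λ·(12 - 11) - 11 ≡ 10. → (11, 10)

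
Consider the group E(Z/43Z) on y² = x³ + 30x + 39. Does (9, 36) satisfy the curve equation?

yes

y² = 36² ≡ 6; x³ + 30x + 39 = 1038 ≡ 6 (mod 43). 6 = 6.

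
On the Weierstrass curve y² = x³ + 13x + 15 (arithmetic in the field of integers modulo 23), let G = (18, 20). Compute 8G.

(12, 6)

Repeated addition: build up to 8G.
2G: tangent at (18, 20): λ = (3·18² + 13)/(2·20) ≡ 19/17. 17⁻¹ ≡ 19 (mod 23) since 17·19 = 323 ≡ 1, so λ ≡ 19·19 ≡ 16.
  x = λ² - 18 - 18 = 256 - 36 ≡ 13; y = λ·(18 - 13) - 20 ≡ 14. → (13, 14)
3G: (13, 14) + (18, 20). λ = (20 - 14)/(18 - 13) ≡ 6/5 mod 23. 5⁻¹ ≡ 14 (mod 23), so λ ≡ 15.
  x = λ² - 13 - 18 = 225 - 31 ≡ 10; y = λ·(13 - 10) - 14 ≡ 8. → (10, 8)
4G: (10, 8) + (18, 20). λ = (20 - 8)/(18 - 10) ≡ 12/8 mod 23. 8⁻¹ ≡ 3 (mod 23), so λ ≡ 13.
  x = λ² - 10 - 18 = 169 - 28 ≡ 3; y = λ·(10 - 3) - 8 ≡ 14. → (3, 14)
5G: (3, 14) + (18, 20). λ = (20 - 14)/(18 - 3) ≡ 6/15 mod 23. 15⁻¹ ≡ 20 (mod 23) since 15·20 = 300 ≡ 1, so λ ≡ 5.
  x = λ² - 3 - 18 = 25 - 21 ≡ 4; y = λ·(3 - 4) - 14 ≡ 4. → (4, 4)
6G: (4, 4) + (18, 20). λ = (20 - 4)/(18 - 4) ≡ 16/14 mod 23. 14⁻¹ ≡ 5 (mod 23), so λ ≡ 11.
  x = λ² - 4 - 18 = 121 - 22 ≡ 7; y = λ·(4 - 7) - 4 ≡ 9. → (7, 9)
7G: (7, 9) + (18, 20). λ = (20 - 9)/(18 - 7) ≡ 11/11 mod 23. 11⁻¹ ≡ 21 (mod 23), so λ ≡ 1.
  x = λ² - 7 - 18 = 1 - 25 ≡ 22; y = λ·(7 - 22) - 9 ≡ 22. → (22, 22)
8G: (22, 22) + (18, 20). λ = (20 - 22)/(18 - 22) ≡ 21/19 mod 23. 19⁻¹ ≡ 17 (mod 23), so λ ≡ 12.
  x = λ² - 22 - 18 = 144 - 40 ≡ 12; y = λ·(22 - 12) - 22 ≡ 6. → (12, 6)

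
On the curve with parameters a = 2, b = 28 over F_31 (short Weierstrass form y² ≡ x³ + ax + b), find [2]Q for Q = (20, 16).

tangent at (20, 16): λ = (3·20² + 2)/(2·16) ≡ 24/1. 1⁻¹ ≡ 1 (mod 31) since 1·1 = 1 ≡ 1, so λ ≡ 24·1 ≡ 24.
  x = λ² - 20 - 20 = 576 - 40 ≡ 9; y = λ·(20 - 9) - 16 ≡ 0. → (9, 0)

(9, 0)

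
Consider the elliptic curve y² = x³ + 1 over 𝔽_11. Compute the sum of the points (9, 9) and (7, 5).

(10, 0)

(9, 9) + (7, 5). λ = (5 - 9)/(7 - 9) ≡ 7/9 mod 11. 9⁻¹ ≡ 5 (mod 11), so λ ≡ 2.
  x = λ² - 9 - 7 = 4 - 16 ≡ 10; y = λ·(9 - 10) - 9 ≡ 0. → (10, 0)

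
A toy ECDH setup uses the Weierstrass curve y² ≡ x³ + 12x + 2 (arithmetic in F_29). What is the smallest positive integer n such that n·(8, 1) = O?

2P: tangent at (8, 1): λ = (3·8² + 12)/(2·1) ≡ 1/2. 2⁻¹ ≡ 15 (mod 29), so λ ≡ 1·15 ≡ 15.
  x = λ² - 8 - 8 = 225 - 16 ≡ 6; y = λ·(8 - 6) - 1 ≡ 0. → (6, 0)
3P: (6, 0) + (8, 1). λ = (1 - 0)/(8 - 6) ≡ 1/2 mod 29. 2⁻¹ ≡ 15 (mod 29) since 2·15 = 30 ≡ 1, so λ ≡ 15.
  x = λ² - 6 - 8 = 225 - 14 ≡ 8; y = λ·(6 - 8) - 0 ≡ 28. → (8, 28)
4P: (8, 28) + (8, 1): same x and y₁ ≡ -y₂, so the sum is O.
4P = O, so the order is 4.

4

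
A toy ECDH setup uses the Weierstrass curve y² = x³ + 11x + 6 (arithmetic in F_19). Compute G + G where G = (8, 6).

tangent at (8, 6): λ = (3·8² + 11)/(2·6) ≡ 13/12. 12⁻¹ ≡ 8 (mod 19) since 12·8 = 96 ≡ 1, so λ ≡ 13·8 ≡ 9.
  x = λ² - 8 - 8 = 81 - 16 ≡ 8; y = λ·(8 - 8) - 6 ≡ 13. → (8, 13)

(8, 13)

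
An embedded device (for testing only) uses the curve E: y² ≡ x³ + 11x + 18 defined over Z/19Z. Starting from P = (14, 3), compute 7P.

(1, 7)

Double-and-add on 7 = (111)₂. Start with P = (14, 3) for the leading 1-bit.
double: tangent at (14, 3): λ = (3·14² + 11)/(2·3) ≡ 10/6. 6⁻¹ ≡ 16 (mod 19), so λ ≡ 10·16 ≡ 8.
  x = λ² - 14 - 14 = 64 - 28 ≡ 17; y = λ·(14 - 17) - 3 ≡ 11. → (17, 11)
add P: (17, 11) + (14, 3). λ = (3 - 11)/(14 - 17) ≡ 11/16 mod 19. 16⁻¹ ≡ 6 (mod 19), so λ ≡ 9.
  x = λ² - 17 - 14 = 81 - 31 ≡ 12; y = λ·(17 - 12) - 11 ≡ 15. → (12, 15)
double: tangent at (12, 15): λ = (3·12² + 11)/(2·15) ≡ 6/11. 11⁻¹ ≡ 7 (mod 19), so λ ≡ 6·7 ≡ 4.
  x = λ² - 12 - 12 = 16 - 24 ≡ 11; y = λ·(12 - 11) - 15 ≡ 8. → (11, 8)
add P: (11, 8) + (14, 3). λ = (3 - 8)/(14 - 11) ≡ 14/3 mod 19. 3⁻¹ ≡ 13 (mod 19), so λ ≡ 11.
  x = λ² - 11 - 14 = 121 - 25 ≡ 1; y = λ·(11 - 1) - 8 ≡ 7. → (1, 7)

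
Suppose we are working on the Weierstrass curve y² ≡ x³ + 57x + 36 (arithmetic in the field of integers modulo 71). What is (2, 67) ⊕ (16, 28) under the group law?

(22, 9)

(2, 67) + (16, 28). λ = (28 - 67)/(16 - 2) ≡ 32/14 mod 71. 14⁻¹ ≡ 66 (mod 71), so λ ≡ 53.
  x = λ² - 2 - 16 = 2809 - 18 ≡ 22; y = λ·(2 - 22) - 67 ≡ 9. → (22, 9)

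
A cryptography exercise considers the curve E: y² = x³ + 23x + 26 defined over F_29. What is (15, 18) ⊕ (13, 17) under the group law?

(23, 7)

(15, 18) + (13, 17). λ = (17 - 18)/(13 - 15) ≡ 28/27 mod 29. 27⁻¹ ≡ 14 (mod 29), so λ ≡ 15.
  x = λ² - 15 - 13 = 225 - 28 ≡ 23; y = λ·(15 - 23) - 18 ≡ 7. → (23, 7)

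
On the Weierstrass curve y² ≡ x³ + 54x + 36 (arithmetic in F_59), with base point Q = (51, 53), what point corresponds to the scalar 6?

Double-and-add on 6 = (110)₂. Start with Q = (51, 53) for the leading 1-bit.
double: tangent at (51, 53): λ = (3·51² + 54)/(2·53) ≡ 10/47. 47⁻¹ ≡ 54 (mod 59) since 47·54 = 2538 ≡ 1, so λ ≡ 10·54 ≡ 9.
  x = λ² - 51 - 51 = 81 - 102 ≡ 38; y = λ·(51 - 38) - 53 ≡ 5. → (38, 5)
add Q: (38, 5) + (51, 53). λ = (53 - 5)/(51 - 38) ≡ 48/13 mod 59. 13⁻¹ ≡ 50 (mod 59) since 13·50 = 650 ≡ 1, so λ ≡ 40.
  x = λ² - 38 - 51 = 1600 - 89 ≡ 36; y = λ·(38 - 36) - 5 ≡ 16. → (36, 16)
double: tangent at (36, 16): λ = (3·36² + 54)/(2·16) ≡ 48/32. 32⁻¹ ≡ 24 (mod 59), so λ ≡ 48·24 ≡ 31.
  x = λ² - 36 - 36 = 961 - 72 ≡ 4; y = λ·(36 - 4) - 16 ≡ 32. → (4, 32)

(4, 32)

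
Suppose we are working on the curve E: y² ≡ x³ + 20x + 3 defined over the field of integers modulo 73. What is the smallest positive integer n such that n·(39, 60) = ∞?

2P: tangent at (39, 60): λ = (3·39² + 20)/(2·60) ≡ 57/47. 47⁻¹ ≡ 14 (mod 73), so λ ≡ 57·14 ≡ 68.
  x = λ² - 39 - 39 = 4624 - 78 ≡ 20; y = λ·(39 - 20) - 60 ≡ 64. → (20, 64)
3P: (20, 64) + (39, 60). λ = (60 - 64)/(39 - 20) ≡ 69/19 mod 73. 19⁻¹ ≡ 50 (mod 73) since 19·50 = 950 ≡ 1, so λ ≡ 19.
  x = λ² - 20 - 39 = 361 - 59 ≡ 10; y = λ·(20 - 10) - 64 ≡ 53. → (10, 53)
4P: (10, 53) + (39, 60). λ = (60 - 53)/(39 - 10) ≡ 7/29 mod 73. 29⁻¹ ≡ 68 (mod 73) since 29·68 = 1972 ≡ 1, so λ ≡ 38.
  x = λ² - 10 - 39 = 1444 - 49 ≡ 8; y = λ·(10 - 8) - 53 ≡ 23. → (8, 23)
5P: (8, 23) + (39, 60). λ = (60 - 23)/(39 - 8) ≡ 37/31 mod 73. 31⁻¹ ≡ 33 (mod 73) since 31·33 = 1023 ≡ 1, so λ ≡ 53.
  x = λ² - 8 - 39 = 2809 - 47 ≡ 61; y = λ·(8 - 61) - 23 ≡ 15. → (61, 15)
6P: (61, 15) + (39, 60). λ = (60 - 15)/(39 - 61) ≡ 45/51 mod 73. 51⁻¹ ≡ 63 (mod 73), so λ ≡ 61.
  x = λ² - 61 - 39 = 3721 - 100 ≡ 44; y = λ·(61 - 44) - 15 ≡ 0. → (44, 0)
7P: (44, 0) + (39, 60). λ = (60 - 0)/(39 - 44) ≡ 60/68 mod 73. 68⁻¹ ≡ 29 (mod 73), so λ ≡ 61.
  x = λ² - 44 - 39 = 3721 - 83 ≡ 61; y = λ·(44 - 61) - 0 ≡ 58. → (61, 58)
8P: (61, 58) + (39, 60). λ = (60 - 58)/(39 - 61) ≡ 2/51 mod 73. 51⁻¹ ≡ 63 (mod 73), so λ ≡ 53.
  x = λ² - 61 - 39 = 2809 - 100 ≡ 8; y = λ·(61 - 8) - 58 ≡ 50. → (8, 50)
9P: (8, 50) + (39, 60). λ = (60 - 50)/(39 - 8) ≡ 10/31 mod 73. 31⁻¹ ≡ 33 (mod 73), so λ ≡ 38.
  x = λ² - 8 - 39 = 1444 - 47 ≡ 10; y = λ·(8 - 10) - 50 ≡ 20. → (10, 20)
10P: (10, 20) + (39, 60). λ = (60 - 20)/(39 - 10) ≡ 40/29 mod 73. 29⁻¹ ≡ 68 (mod 73), so λ ≡ 19.
  x = λ² - 10 - 39 = 361 - 49 ≡ 20; y = λ·(10 - 20) - 20 ≡ 9. → (20, 9)
11P: (20, 9) + (39, 60). λ = (60 - 9)/(39 - 20) ≡ 51/19 mod 73. 19⁻¹ ≡ 50 (mod 73), so λ ≡ 68.
  x = λ² - 20 - 39 = 4624 - 59 ≡ 39; y = λ·(20 - 39) - 9 ≡ 13. → (39, 13)
12P: (39, 13) + (39, 60): same x and y₁ ≡ -y₂, so the sum is ∞.
12P = ∞, so the order is 12.

12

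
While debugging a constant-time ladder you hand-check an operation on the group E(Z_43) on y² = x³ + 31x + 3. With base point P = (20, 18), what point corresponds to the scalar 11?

(20, 18)

Double-and-add on 11 = (1011)₂. Start with P = (20, 18) for the leading 1-bit.
double: tangent at (20, 18): λ = (3·20² + 31)/(2·18) ≡ 27/36. 36⁻¹ ≡ 6 (mod 43) since 36·6 = 216 ≡ 1, so λ ≡ 27·6 ≡ 33.
  x = λ² - 20 - 20 = 1089 - 40 ≡ 17; y = λ·(20 - 17) - 18 ≡ 38. → (17, 38)
double: tangent at (17, 38): λ = (3·17² + 31)/(2·38) ≡ 38/33. 33⁻¹ ≡ 30 (mod 43) since 33·30 = 990 ≡ 1, so λ ≡ 38·30 ≡ 22.
  x = λ² - 17 - 17 = 484 - 34 ≡ 20; y = λ·(17 - 20) - 38 ≡ 25. → (20, 25)
add P: (20, 25) + (20, 18): same x and y₁ ≡ -y₂, so the sum is 𝒪.
double: 𝒪 + 𝒪 = 𝒪 (identity).
add P: 𝒪 + (20, 18) = (20, 18) (identity).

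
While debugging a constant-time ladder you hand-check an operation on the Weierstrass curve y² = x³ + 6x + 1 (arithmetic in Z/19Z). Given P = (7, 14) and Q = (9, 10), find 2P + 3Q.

(5, 17)

First 2P:
Repeated addition: build up to 2P.
2P: tangent at (7, 14): λ = (3·7² + 6)/(2·14) ≡ 1/9. 9⁻¹ ≡ 17 (mod 19) since 9·17 = 153 ≡ 1, so λ ≡ 1·17 ≡ 17.
  x = λ² - 7 - 7 = 289 - 14 ≡ 9; y = λ·(7 - 9) - 14 ≡ 9. → (9, 9)
2P = (9, 9).
Next 3Q:
Repeated addition: build up to 3Q.
2Q: tangent at (9, 10): λ = (3·9² + 6)/(2·10) ≡ 2/1. 1⁻¹ ≡ 1 (mod 19), so λ ≡ 2·1 ≡ 2.
  x = λ² - 9 - 9 = 4 - 18 ≡ 5; y = λ·(9 - 5) - 10 ≡ 17. → (5, 17)
3Q: (5, 17) + (9, 10). λ = (10 - 17)/(9 - 5) ≡ 12/4 mod 19. 4⁻¹ ≡ 5 (mod 19), so λ ≡ 3.
  x = λ² - 5 - 9 = 9 - 14 ≡ 14; y = λ·(5 - 14) - 17 ≡ 13. → (14, 13)
3Q = (14, 13).
Finally 2P + 3Q:
(9, 9) + (14, 13). λ = (13 - 9)/(14 - 9) ≡ 4/5 mod 19. 5⁻¹ ≡ 4 (mod 19) since 5·4 = 20 ≡ 1, so λ ≡ 16.
  x = λ² - 9 - 14 = 256 - 23 ≡ 5; y = λ·(9 - 5) - 9 ≡ 17. → (5, 17)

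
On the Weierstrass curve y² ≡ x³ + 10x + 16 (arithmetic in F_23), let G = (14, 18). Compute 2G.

(18, 5)

tangent at (14, 18): λ = (3·14² + 10)/(2·18) ≡ 0/13. 13⁻¹ ≡ 16 (mod 23), so λ ≡ 0·16 ≡ 0.
  x = λ² - 14 - 14 = 0 - 28 ≡ 18; y = λ·(14 - 18) - 18 ≡ 5. → (18, 5)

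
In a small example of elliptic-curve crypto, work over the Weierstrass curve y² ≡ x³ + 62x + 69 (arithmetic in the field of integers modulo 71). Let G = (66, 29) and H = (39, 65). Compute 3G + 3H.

(19, 15)

First 3G:
Repeated addition: build up to 3G.
2G: tangent at (66, 29): λ = (3·66² + 62)/(2·29) ≡ 66/58. 58⁻¹ ≡ 60 (mod 71), so λ ≡ 66·60 ≡ 55.
  x = λ² - 66 - 66 = 3025 - 132 ≡ 53; y = λ·(66 - 53) - 29 ≡ 47. → (53, 47)
3G: (53, 47) + (66, 29). λ = (29 - 47)/(66 - 53) ≡ 53/13 mod 71. 13⁻¹ ≡ 11 (mod 71) since 13·11 = 143 ≡ 1, so λ ≡ 15.
  x = λ² - 53 - 66 = 225 - 119 ≡ 35; y = λ·(53 - 35) - 47 ≡ 10. → (35, 10)
3G = (35, 10).
Next 3H:
Repeated addition: build up to 3H.
2H: tangent at (39, 65): λ = (3·39² + 62)/(2·65) ≡ 10/59. 59⁻¹ ≡ 65 (mod 71), so λ ≡ 10·65 ≡ 11.
  x = λ² - 39 - 39 = 121 - 78 ≡ 43; y = λ·(39 - 43) - 65 ≡ 33. → (43, 33)
3H: (43, 33) + (39, 65). λ = (65 - 33)/(39 - 43) ≡ 32/67 mod 71. 67⁻¹ ≡ 53 (mod 71) since 67·53 = 3551 ≡ 1, so λ ≡ 63.
  x = λ² - 43 - 39 = 3969 - 82 ≡ 53; y = λ·(43 - 53) - 33 ≡ 47. → (53, 47)
3H = (53, 47).
Finally 3G + 3H:
(35, 10) + (53, 47). λ = (47 - 10)/(53 - 35) ≡ 37/18 mod 71. 18⁻¹ ≡ 4 (mod 71) since 18·4 = 72 ≡ 1, so λ ≡ 6.
  x = λ² - 35 - 53 = 36 - 88 ≡ 19; y = λ·(35 - 19) - 10 ≡ 15. → (19, 15)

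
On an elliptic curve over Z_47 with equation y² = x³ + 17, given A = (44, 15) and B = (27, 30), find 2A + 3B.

First 2A:
Repeated addition: build up to 2A.
2A: tangent at (44, 15): λ = (3·44² + 0)/(2·15) ≡ 27/30. 30⁻¹ ≡ 11 (mod 47), so λ ≡ 27·11 ≡ 15.
  x = λ² - 44 - 44 = 225 - 88 ≡ 43; y = λ·(44 - 43) - 15 ≡ 0. → (43, 0)
2A = (43, 0).
Next 3B:
Repeated addition: build up to 3B.
2B: tangent at (27, 30): λ = (3·27² + 0)/(2·30) ≡ 25/13. 13⁻¹ ≡ 29 (mod 47), so λ ≡ 25·29 ≡ 20.
  x = λ² - 27 - 27 = 400 - 54 ≡ 17; y = λ·(27 - 17) - 30 ≡ 29. → (17, 29)
3B: (17, 29) + (27, 30). λ = (30 - 29)/(27 - 17) ≡ 1/10 mod 47. 10⁻¹ ≡ 33 (mod 47), so λ ≡ 33.
  x = λ² - 17 - 27 = 1089 - 44 ≡ 11; y = λ·(17 - 11) - 29 ≡ 28. → (11, 28)
3B = (11, 28).
Finally 2A + 3B:
(43, 0) + (11, 28). λ = (28 - 0)/(11 - 43) ≡ 28/15 mod 47. 15⁻¹ ≡ 22 (mod 47), so λ ≡ 5.
  x = λ² - 43 - 11 = 25 - 54 ≡ 18; y = λ·(43 - 18) - 0 ≡ 31. → (18, 31)

(18, 31)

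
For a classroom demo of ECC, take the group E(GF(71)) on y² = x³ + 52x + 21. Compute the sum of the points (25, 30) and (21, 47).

(25, 30) + (21, 47). λ = (47 - 30)/(21 - 25) ≡ 17/67 mod 71. 67⁻¹ ≡ 53 (mod 71) since 67·53 = 3551 ≡ 1, so λ ≡ 49.
  x = λ² - 25 - 21 = 2401 - 46 ≡ 12; y = λ·(25 - 12) - 30 ≡ 39. → (12, 39)

(12, 39)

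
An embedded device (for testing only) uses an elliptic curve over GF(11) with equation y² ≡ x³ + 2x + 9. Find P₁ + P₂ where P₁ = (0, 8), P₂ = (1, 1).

(4, 9)

(0, 8) + (1, 1). λ = (1 - 8)/(1 - 0) ≡ 4/1 mod 11. 1⁻¹ ≡ 1 (mod 11) since 1·1 = 1 ≡ 1, so λ ≡ 4.
  x = λ² - 0 - 1 = 16 - 1 ≡ 4; y = λ·(0 - 4) - 8 ≡ 9. → (4, 9)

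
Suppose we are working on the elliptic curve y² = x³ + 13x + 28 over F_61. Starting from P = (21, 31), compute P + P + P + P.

Double-and-add on 4 = (100)₂. Start with P = (21, 31) for the leading 1-bit.
double: tangent at (21, 31): λ = (3·21² + 13)/(2·31) ≡ 55/1. 1⁻¹ ≡ 1 (mod 61), so λ ≡ 55·1 ≡ 55.
  x = λ² - 21 - 21 = 3025 - 42 ≡ 55; y = λ·(21 - 55) - 31 ≡ 51. → (55, 51)
double: tangent at (55, 51): λ = (3·55² + 13)/(2·51) ≡ 60/41. 41⁻¹ ≡ 3 (mod 61), so λ ≡ 60·3 ≡ 58.
  x = λ² - 55 - 55 = 3364 - 110 ≡ 21; y = λ·(55 - 21) - 51 ≡ 30. → (21, 30)

(21, 30)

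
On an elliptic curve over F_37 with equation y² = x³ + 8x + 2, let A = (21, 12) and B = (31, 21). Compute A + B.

(21, 12) + (31, 21). λ = (21 - 12)/(31 - 21) ≡ 9/10 mod 37. 10⁻¹ ≡ 26 (mod 37), so λ ≡ 12.
  x = λ² - 21 - 31 = 144 - 52 ≡ 18; y = λ·(21 - 18) - 12 ≡ 24. → (18, 24)

(18, 24)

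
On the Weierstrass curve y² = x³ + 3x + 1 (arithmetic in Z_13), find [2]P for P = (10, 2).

tangent at (10, 2): λ = (3·10² + 3)/(2·2) ≡ 4/4. 4⁻¹ ≡ 10 (mod 13), so λ ≡ 4·10 ≡ 1.
  x = λ² - 10 - 10 = 1 - 20 ≡ 7; y = λ·(10 - 7) - 2 ≡ 1. → (7, 1)

(7, 1)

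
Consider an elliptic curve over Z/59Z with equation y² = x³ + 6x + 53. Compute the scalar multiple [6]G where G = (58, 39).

Double-and-add on 6 = (110)₂. Start with G = (58, 39) for the leading 1-bit.
double: tangent at (58, 39): λ = (3·58² + 6)/(2·39) ≡ 9/19. 19⁻¹ ≡ 28 (mod 59) since 19·28 = 532 ≡ 1, so λ ≡ 9·28 ≡ 16.
  x = λ² - 58 - 58 = 256 - 116 ≡ 22; y = λ·(58 - 22) - 39 ≡ 6. → (22, 6)
add G: (22, 6) + (58, 39). λ = (39 - 6)/(58 - 22) ≡ 33/36 mod 59. 36⁻¹ ≡ 41 (mod 59) since 36·41 = 1476 ≡ 1, so λ ≡ 55.
  x = λ² - 22 - 58 = 3025 - 80 ≡ 54; y = λ·(22 - 54) - 6 ≡ 4. → (54, 4)
double: tangent at (54, 4): λ = (3·54² + 6)/(2·4) ≡ 22/8. 8⁻¹ ≡ 37 (mod 59), so λ ≡ 22·37 ≡ 47.
  x = λ² - 54 - 54 = 2209 - 108 ≡ 36; y = λ·(54 - 36) - 4 ≡ 16. → (36, 16)

(36, 16)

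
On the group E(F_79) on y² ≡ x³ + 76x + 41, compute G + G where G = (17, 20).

(66, 75)

tangent at (17, 20): λ = (3·17² + 76)/(2·20) ≡ 74/40. 40⁻¹ ≡ 2 (mod 79) since 40·2 = 80 ≡ 1, so λ ≡ 74·2 ≡ 69.
  x = λ² - 17 - 17 = 4761 - 34 ≡ 66; y = λ·(17 - 66) - 20 ≡ 75. → (66, 75)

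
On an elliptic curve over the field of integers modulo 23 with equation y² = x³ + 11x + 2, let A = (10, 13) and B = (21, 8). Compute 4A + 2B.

First 4A:
Repeated addition: build up to 4A.
2A: tangent at (10, 13): λ = (3·10² + 11)/(2·13) ≡ 12/3. 3⁻¹ ≡ 8 (mod 23), so λ ≡ 12·8 ≡ 4.
  x = λ² - 10 - 10 = 16 - 20 ≡ 19; y = λ·(10 - 19) - 13 ≡ 20. → (19, 20)
3A: (19, 20) + (10, 13). λ = (13 - 20)/(10 - 19) ≡ 16/14 mod 23. 14⁻¹ ≡ 5 (mod 23), so λ ≡ 11.
  x = λ² - 19 - 10 = 121 - 29 ≡ 0; y = λ·(19 - 0) - 20 ≡ 5. → (0, 5)
4A: (0, 5) + (10, 13). λ = (13 - 5)/(10 - 0) ≡ 8/10 mod 23. 10⁻¹ ≡ 7 (mod 23) since 10·7 = 70 ≡ 1, so λ ≡ 10.
  x = λ² - 0 - 10 = 100 - 10 ≡ 21; y = λ·(0 - 21) - 5 ≡ 15. → (21, 15)
4A = (21, 15).
Next 2B:
Repeated addition: build up to 2B.
2B: tangent at (21, 8): λ = (3·21² + 11)/(2·8) ≡ 0/16. 16⁻¹ ≡ 13 (mod 23) since 16·13 = 208 ≡ 1, so λ ≡ 0·13 ≡ 0.
  x = λ² - 21 - 21 = 0 - 42 ≡ 4; y = λ·(21 - 4) - 8 ≡ 15. → (4, 15)
2B = (4, 15).
Finally 4A + 2B:
(21, 15) + (4, 15). λ = (15 - 15)/(4 - 21) ≡ 0/6 mod 23. 6⁻¹ ≡ 4 (mod 23), so λ ≡ 0.
  x = λ² - 21 - 4 = 0 - 25 ≡ 21; y = λ·(21 - 21) - 15 ≡ 8. → (21, 8)

(21, 8)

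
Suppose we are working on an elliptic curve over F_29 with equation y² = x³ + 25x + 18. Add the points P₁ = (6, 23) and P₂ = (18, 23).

(6, 23) + (18, 23). λ = (23 - 23)/(18 - 6) ≡ 0/12 mod 29. 12⁻¹ ≡ 17 (mod 29), so λ ≡ 0.
  x = λ² - 6 - 18 = 0 - 24 ≡ 5; y = λ·(6 - 5) - 23 ≡ 6. → (5, 6)

(5, 6)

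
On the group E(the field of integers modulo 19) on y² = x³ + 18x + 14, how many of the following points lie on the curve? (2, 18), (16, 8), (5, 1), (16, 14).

2

(2, 18): 18² ≡ 1, rhs ≡ 1 → on.
(16, 8): 8² ≡ 7, rhs ≡ 9 → off.
(5, 1): 1² ≡ 1, rhs ≡ 1 → on.
(16, 14): 14² ≡ 6, rhs ≡ 9 → off.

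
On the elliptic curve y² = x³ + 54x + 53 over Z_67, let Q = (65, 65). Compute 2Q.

(25, 12)

tangent at (65, 65): λ = (3·65² + 54)/(2·65) ≡ 66/63. 63⁻¹ ≡ 50 (mod 67) since 63·50 = 3150 ≡ 1, so λ ≡ 66·50 ≡ 17.
  x = λ² - 65 - 65 = 289 - 130 ≡ 25; y = λ·(65 - 25) - 65 ≡ 12. → (25, 12)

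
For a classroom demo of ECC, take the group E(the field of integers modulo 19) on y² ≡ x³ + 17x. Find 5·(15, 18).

(13, 10)

Write Q = (15, 18).
Double-and-add on 5 = (101)₂. Start with Q = (15, 18) for the leading 1-bit.
double: tangent at (15, 18): λ = (3·15² + 17)/(2·18) ≡ 8/17. 17⁻¹ ≡ 9 (mod 19), so λ ≡ 8·9 ≡ 15.
  x = λ² - 15 - 15 = 225 - 30 ≡ 5; y = λ·(15 - 5) - 18 ≡ 18. → (5, 18)
double: tangent at (5, 18): λ = (3·5² + 17)/(2·18) ≡ 16/17. 17⁻¹ ≡ 9 (mod 19), so λ ≡ 16·9 ≡ 11.
  x = λ² - 5 - 5 = 121 - 10 ≡ 16; y = λ·(5 - 16) - 18 ≡ 13. → (16, 13)
add Q: (16, 13) + (15, 18). λ = (18 - 13)/(15 - 16) ≡ 5/18 mod 19. 18⁻¹ ≡ 18 (mod 19), so λ ≡ 14.
  x = λ² - 16 - 15 = 196 - 31 ≡ 13; y = λ·(16 - 13) - 13 ≡ 10. → (13, 10)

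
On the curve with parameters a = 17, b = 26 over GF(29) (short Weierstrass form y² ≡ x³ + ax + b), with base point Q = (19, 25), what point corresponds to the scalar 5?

(18, 25)

Double-and-add on 5 = (101)₂. Start with Q = (19, 25) for the leading 1-bit.
double: tangent at (19, 25): λ = (3·19² + 17)/(2·25) ≡ 27/21. 21⁻¹ ≡ 18 (mod 29), so λ ≡ 27·18 ≡ 22.
  x = λ² - 19 - 19 = 484 - 38 ≡ 11; y = λ·(19 - 11) - 25 ≡ 6. → (11, 6)
double: tangent at (11, 6): λ = (3·11² + 17)/(2·6) ≡ 3/12. 12⁻¹ ≡ 17 (mod 29) since 12·17 = 204 ≡ 1, so λ ≡ 3·17 ≡ 22.
  x = λ² - 11 - 11 = 484 - 22 ≡ 27; y = λ·(11 - 27) - 6 ≡ 19. → (27, 19)
add Q: (27, 19) + (19, 25). λ = (25 - 19)/(19 - 27) ≡ 6/21 mod 29. 21⁻¹ ≡ 18 (mod 29), so λ ≡ 21.
  x = λ² - 27 - 19 = 441 - 46 ≡ 18; y = λ·(27 - 18) - 19 ≡ 25. → (18, 25)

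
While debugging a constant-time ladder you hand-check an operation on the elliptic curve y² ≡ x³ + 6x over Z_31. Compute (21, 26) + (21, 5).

O

The two points share x = 21 and their y-coordinates satisfy 26 + 5 ≡ 0 (mod 31), so they are inverses. Their sum is ∞.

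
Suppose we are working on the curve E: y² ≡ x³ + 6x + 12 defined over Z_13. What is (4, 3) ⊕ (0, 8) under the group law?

(0, 5)

(4, 3) + (0, 8). λ = (8 - 3)/(0 - 4) ≡ 5/9 mod 13. 9⁻¹ ≡ 3 (mod 13) since 9·3 = 27 ≡ 1, so λ ≡ 2.
  x = λ² - 4 - 0 = 4 - 4 ≡ 0; y = λ·(4 - 0) - 3 ≡ 5. → (0, 5)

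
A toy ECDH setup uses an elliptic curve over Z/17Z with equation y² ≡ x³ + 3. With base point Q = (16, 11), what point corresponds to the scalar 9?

(10, 0)

Repeated addition: build up to 9Q.
2Q: tangent at (16, 11): λ = (3·16² + 0)/(2·11) ≡ 3/5. 5⁻¹ ≡ 7 (mod 17) since 5·7 = 35 ≡ 1, so λ ≡ 3·7 ≡ 4.
  x = λ² - 16 - 16 = 16 - 32 ≡ 1; y = λ·(16 - 1) - 11 ≡ 15. → (1, 15)
3Q: (1, 15) + (16, 11). λ = (11 - 15)/(16 - 1) ≡ 13/15 mod 17. 15⁻¹ ≡ 8 (mod 17), so λ ≡ 2.
  x = λ² - 1 - 16 = 4 - 17 ≡ 4; y = λ·(1 - 4) - 15 ≡ 13. → (4, 13)
4Q: (4, 13) + (16, 11). λ = (11 - 13)/(16 - 4) ≡ 15/12 mod 17. 12⁻¹ ≡ 10 (mod 17), so λ ≡ 14.
  x = λ² - 4 - 16 = 196 - 20 ≡ 6; y = λ·(4 - 6) - 13 ≡ 10. → (6, 10)
5Q: (6, 10) + (16, 11). λ = (11 - 10)/(16 - 6) ≡ 1/10 mod 17. 10⁻¹ ≡ 12 (mod 17), so λ ≡ 12.
  x = λ² - 6 - 16 = 144 - 22 ≡ 3; y = λ·(6 - 3) - 10 ≡ 9. → (3, 9)
6Q: (3, 9) + (16, 11). λ = (11 - 9)/(16 - 3) ≡ 2/13 mod 17. 13⁻¹ ≡ 4 (mod 17), so λ ≡ 8.
  x = λ² - 3 - 16 = 64 - 19 ≡ 11; y = λ·(3 - 11) - 9 ≡ 12. → (11, 12)
7Q: (11, 12) + (16, 11). λ = (11 - 12)/(16 - 11) ≡ 16/5 mod 17. 5⁻¹ ≡ 7 (mod 17), so λ ≡ 10.
  x = λ² - 11 - 16 = 100 - 27 ≡ 5; y = λ·(11 - 5) - 12 ≡ 14. → (5, 14)
8Q: (5, 14) + (16, 11). λ = (11 - 14)/(16 - 5) ≡ 14/11 mod 17. 11⁻¹ ≡ 14 (mod 17) since 11·14 = 154 ≡ 1, so λ ≡ 9.
  x = λ² - 5 - 16 = 81 - 21 ≡ 9; y = λ·(5 - 9) - 14 ≡ 1. → (9, 1)
9Q: (9, 1) + (16, 11). λ = (11 - 1)/(16 - 9) ≡ 10/7 mod 17. 7⁻¹ ≡ 5 (mod 17) since 7·5 = 35 ≡ 1, so λ ≡ 16.
  x = λ² - 9 - 16 = 256 - 25 ≡ 10; y = λ·(9 - 10) - 1 ≡ 0. → (10, 0)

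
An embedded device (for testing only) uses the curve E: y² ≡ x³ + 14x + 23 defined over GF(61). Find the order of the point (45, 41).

3

2P: tangent at (45, 41): λ = (3·45² + 14)/(2·41) ≡ 50/21. 21⁻¹ ≡ 32 (mod 61), so λ ≡ 50·32 ≡ 14.
  x = λ² - 45 - 45 = 196 - 90 ≡ 45; y = λ·(45 - 45) - 41 ≡ 20. → (45, 20)
3P: (45, 20) + (45, 41): same x and y₁ ≡ -y₂, so the sum is the point at infinity.
3P = the point at infinity, so the order is 3.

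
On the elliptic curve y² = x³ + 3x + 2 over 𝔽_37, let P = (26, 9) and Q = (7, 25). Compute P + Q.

(29, 13)

(26, 9) + (7, 25). λ = (25 - 9)/(7 - 26) ≡ 16/18 mod 37. 18⁻¹ ≡ 35 (mod 37), so λ ≡ 5.
  x = λ² - 26 - 7 = 25 - 33 ≡ 29; y = λ·(26 - 29) - 9 ≡ 13. → (29, 13)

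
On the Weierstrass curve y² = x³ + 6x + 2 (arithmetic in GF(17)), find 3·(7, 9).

Write G = (7, 9).
Repeated addition: build up to 3G.
2G: tangent at (7, 9): λ = (3·7² + 6)/(2·9) ≡ 0/1. 1⁻¹ ≡ 1 (mod 17), so λ ≡ 0·1 ≡ 0.
  x = λ² - 7 - 7 = 0 - 14 ≡ 3; y = λ·(7 - 3) - 9 ≡ 8. → (3, 8)
3G: (3, 8) + (7, 9). λ = (9 - 8)/(7 - 3) ≡ 1/4 mod 17. 4⁻¹ ≡ 13 (mod 17) since 4·13 = 52 ≡ 1, so λ ≡ 13.
  x = λ² - 3 - 7 = 169 - 10 ≡ 6; y = λ·(3 - 6) - 8 ≡ 4. → (6, 4)

(6, 4)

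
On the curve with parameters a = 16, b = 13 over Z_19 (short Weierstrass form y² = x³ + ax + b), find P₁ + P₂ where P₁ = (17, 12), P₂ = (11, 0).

(14, 13)

(17, 12) + (11, 0). λ = (0 - 12)/(11 - 17) ≡ 7/13 mod 19. 13⁻¹ ≡ 3 (mod 19) since 13·3 = 39 ≡ 1, so λ ≡ 2.
  x = λ² - 17 - 11 = 4 - 28 ≡ 14; y = λ·(17 - 14) - 12 ≡ 13. → (14, 13)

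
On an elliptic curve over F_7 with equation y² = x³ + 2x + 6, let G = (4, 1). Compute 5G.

(5, 1)

Double-and-add on 5 = (101)₂. Start with G = (4, 1) for the leading 1-bit.
double: tangent at (4, 1): λ = (3·4² + 2)/(2·1) ≡ 1/2. 2⁻¹ ≡ 4 (mod 7), so λ ≡ 1·4 ≡ 4.
  x = λ² - 4 - 4 = 16 - 8 ≡ 1; y = λ·(4 - 1) - 1 ≡ 4. → (1, 4)
double: tangent at (1, 4): λ = (3·1² + 2)/(2·4) ≡ 5/1. 1⁻¹ ≡ 1 (mod 7) since 1·1 = 1 ≡ 1, so λ ≡ 5·1 ≡ 5.
  x = λ² - 1 - 1 = 25 - 2 ≡ 2; y = λ·(1 - 2) - 4 ≡ 5. → (2, 5)
add G: (2, 5) + (4, 1). λ = (1 - 5)/(4 - 2) ≡ 3/2 mod 7. 2⁻¹ ≡ 4 (mod 7), so λ ≡ 5.
  x = λ² - 2 - 4 = 25 - 6 ≡ 5; y = λ·(2 - 5) - 5 ≡ 1. → (5, 1)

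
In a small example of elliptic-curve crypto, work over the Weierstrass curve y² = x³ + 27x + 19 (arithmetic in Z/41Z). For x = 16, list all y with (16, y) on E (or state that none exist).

x³ + 27x + 19 = 4547 ≡ 37 (mod 41).
Square roots of 37 mod 41: 18 and 23 (since 18² = 324 ≡ 37).

18, 23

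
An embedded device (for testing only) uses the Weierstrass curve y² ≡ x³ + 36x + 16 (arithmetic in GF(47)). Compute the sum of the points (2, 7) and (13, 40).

(41, 17)

(2, 7) + (13, 40). λ = (40 - 7)/(13 - 2) ≡ 33/11 mod 47. 11⁻¹ ≡ 30 (mod 47), so λ ≡ 3.
  x = λ² - 2 - 13 = 9 - 15 ≡ 41; y = λ·(2 - 41) - 7 ≡ 17. → (41, 17)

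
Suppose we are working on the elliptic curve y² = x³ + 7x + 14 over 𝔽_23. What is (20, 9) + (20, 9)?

(9, 22)

tangent at (20, 9): λ = (3·20² + 7)/(2·9) ≡ 11/18. 18⁻¹ ≡ 9 (mod 23), so λ ≡ 11·9 ≡ 7.
  x = λ² - 20 - 20 = 49 - 40 ≡ 9; y = λ·(20 - 9) - 9 ≡ 22. → (9, 22)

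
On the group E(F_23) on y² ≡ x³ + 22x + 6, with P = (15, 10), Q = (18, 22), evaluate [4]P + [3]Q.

(8, 2)

First 4P:
Repeated addition: build up to 4P.
2P: tangent at (15, 10): λ = (3·15² + 22)/(2·10) ≡ 7/20. 20⁻¹ ≡ 15 (mod 23) since 20·15 = 300 ≡ 1, so λ ≡ 7·15 ≡ 13.
  x = λ² - 15 - 15 = 169 - 30 ≡ 1; y = λ·(15 - 1) - 10 ≡ 11. → (1, 11)
3P: (1, 11) + (15, 10). λ = (10 - 11)/(15 - 1) ≡ 22/14 mod 23. 14⁻¹ ≡ 5 (mod 23), so λ ≡ 18.
  x = λ² - 1 - 15 = 324 - 16 ≡ 9; y = λ·(1 - 9) - 11 ≡ 6. → (9, 6)
4P: (9, 6) + (15, 10). λ = (10 - 6)/(15 - 9) ≡ 4/6 mod 23. 6⁻¹ ≡ 4 (mod 23), so λ ≡ 16.
  x = λ² - 9 - 15 = 256 - 24 ≡ 2; y = λ·(9 - 2) - 6 ≡ 14. → (2, 14)
4P = (2, 14).
Next 3Q:
Repeated addition: build up to 3Q.
2Q: tangent at (18, 22): λ = (3·18² + 22)/(2·22) ≡ 5/21. 21⁻¹ ≡ 11 (mod 23), so λ ≡ 5·11 ≡ 9.
  x = λ² - 18 - 18 = 81 - 36 ≡ 22; y = λ·(18 - 22) - 22 ≡ 11. → (22, 11)
3Q: (22, 11) + (18, 22). λ = (22 - 11)/(18 - 22) ≡ 11/19 mod 23. 19⁻¹ ≡ 17 (mod 23) since 19·17 = 323 ≡ 1, so λ ≡ 3.
  x = λ² - 22 - 18 = 9 - 40 ≡ 15; y = λ·(22 - 15) - 11 ≡ 10. → (15, 10)
3Q = (15, 10).
Finally 4P + 3Q:
(2, 14) + (15, 10). λ = (10 - 14)/(15 - 2) ≡ 19/13 mod 23. 13⁻¹ ≡ 16 (mod 23), so λ ≡ 5.
  x = λ² - 2 - 15 = 25 - 17 ≡ 8; y = λ·(2 - 8) - 14 ≡ 2. → (8, 2)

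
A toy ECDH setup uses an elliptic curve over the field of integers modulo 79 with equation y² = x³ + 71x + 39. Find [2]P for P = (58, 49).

tangent at (58, 49): λ = (3·58² + 71)/(2·49) ≡ 51/19. 19⁻¹ ≡ 25 (mod 79) since 19·25 = 475 ≡ 1, so λ ≡ 51·25 ≡ 11.
  x = λ² - 58 - 58 = 121 - 116 ≡ 5; y = λ·(58 - 5) - 49 ≡ 60. → (5, 60)

(5, 60)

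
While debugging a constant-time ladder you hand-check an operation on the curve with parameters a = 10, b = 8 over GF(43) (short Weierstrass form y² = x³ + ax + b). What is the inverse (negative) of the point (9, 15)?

(9, 28)

-(9, 15) = (9, -15 mod 43) = (9, 28).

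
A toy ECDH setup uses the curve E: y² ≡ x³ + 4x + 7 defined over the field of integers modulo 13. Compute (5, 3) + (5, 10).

The two points share x = 5 and their y-coordinates satisfy 3 + 10 ≡ 0 (mod 13), so they are inverses. Their sum is O.

O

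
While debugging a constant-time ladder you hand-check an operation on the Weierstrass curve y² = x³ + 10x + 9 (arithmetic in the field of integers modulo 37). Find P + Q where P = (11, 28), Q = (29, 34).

(11, 28) + (29, 34). λ = (34 - 28)/(29 - 11) ≡ 6/18 mod 37. 18⁻¹ ≡ 35 (mod 37) since 18·35 = 630 ≡ 1, so λ ≡ 25.
  x = λ² - 11 - 29 = 625 - 40 ≡ 30; y = λ·(11 - 30) - 28 ≡ 15. → (30, 15)

(30, 15)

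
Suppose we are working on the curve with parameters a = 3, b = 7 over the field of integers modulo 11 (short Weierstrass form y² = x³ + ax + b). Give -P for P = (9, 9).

-(9, 9) = (9, -9 mod 11) = (9, 2).

(9, 2)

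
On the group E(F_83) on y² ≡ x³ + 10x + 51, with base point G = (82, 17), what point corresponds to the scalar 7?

Double-and-add on 7 = (111)₂. Start with G = (82, 17) for the leading 1-bit.
double: tangent at (82, 17): λ = (3·82² + 10)/(2·17) ≡ 13/34. 34⁻¹ ≡ 22 (mod 83) since 34·22 = 748 ≡ 1, so λ ≡ 13·22 ≡ 37.
  x = λ² - 82 - 82 = 1369 - 164 ≡ 43; y = λ·(82 - 43) - 17 ≡ 15. → (43, 15)
add G: (43, 15) + (82, 17). λ = (17 - 15)/(82 - 43) ≡ 2/39 mod 83. 39⁻¹ ≡ 66 (mod 83), so λ ≡ 49.
  x = λ² - 43 - 82 = 2401 - 125 ≡ 35; y = λ·(43 - 35) - 15 ≡ 45. → (35, 45)
double: tangent at (35, 45): λ = (3·35² + 10)/(2·45) ≡ 33/7. 7⁻¹ ≡ 12 (mod 83), so λ ≡ 33·12 ≡ 64.
  x = λ² - 35 - 35 = 4096 - 70 ≡ 42; y = λ·(35 - 42) - 45 ≡ 5. → (42, 5)
add G: (42, 5) + (82, 17). λ = (17 - 5)/(82 - 42) ≡ 12/40 mod 83. 40⁻¹ ≡ 27 (mod 83), so λ ≡ 75.
  x = λ² - 42 - 82 = 5625 - 124 ≡ 23; y = λ·(42 - 23) - 5 ≡ 9. → (23, 9)

(23, 9)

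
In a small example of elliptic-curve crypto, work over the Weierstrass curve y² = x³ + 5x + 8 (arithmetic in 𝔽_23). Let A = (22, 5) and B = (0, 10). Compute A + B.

(3, 21)

(22, 5) + (0, 10). λ = (10 - 5)/(0 - 22) ≡ 5/1 mod 23. 1⁻¹ ≡ 1 (mod 23) since 1·1 = 1 ≡ 1, so λ ≡ 5.
  x = λ² - 22 - 0 = 25 - 22 ≡ 3; y = λ·(22 - 3) - 5 ≡ 21. → (3, 21)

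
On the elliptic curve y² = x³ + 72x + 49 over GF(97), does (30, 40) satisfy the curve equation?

y² = 40² ≡ 48; x³ + 72x + 49 = 29209 ≡ 12 (mod 97). 48 ≠ 12.

no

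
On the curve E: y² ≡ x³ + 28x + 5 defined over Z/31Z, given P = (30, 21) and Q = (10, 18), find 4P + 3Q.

First 4P:
Double-and-add on 4 = (100)₂. Start with P = (30, 21) for the leading 1-bit.
double: tangent at (30, 21): λ = (3·30² + 28)/(2·21) ≡ 0/11. 11⁻¹ ≡ 17 (mod 31), so λ ≡ 0·17 ≡ 0.
  x = λ² - 30 - 30 = 0 - 60 ≡ 2; y = λ·(30 - 2) - 21 ≡ 10. → (2, 10)
double: tangent at (2, 10): λ = (3·2² + 28)/(2·10) ≡ 9/20. 20⁻¹ ≡ 14 (mod 31) since 20·14 = 280 ≡ 1, so λ ≡ 9·14 ≡ 2.
  x = λ² - 2 - 2 = 4 - 4 ≡ 0; y = λ·(2 - 0) - 10 ≡ 25. → (0, 25)
4P = (0, 25).
Next 3Q:
Repeated addition: build up to 3Q.
2Q: tangent at (10, 18): λ = (3·10² + 28)/(2·18) ≡ 18/5. 5⁻¹ ≡ 25 (mod 31), so λ ≡ 18·25 ≡ 16.
  x = λ² - 10 - 10 = 256 - 20 ≡ 19; y = λ·(10 - 19) - 18 ≡ 24. → (19, 24)
3Q: (19, 24) + (10, 18). λ = (18 - 24)/(10 - 19) ≡ 25/22 mod 31. 22⁻¹ ≡ 24 (mod 31), so λ ≡ 11.
  x = λ² - 19 - 10 = 121 - 29 ≡ 30; y = λ·(19 - 30) - 24 ≡ 10. → (30, 10)
3Q = (30, 10).
Finally 4P + 3Q:
(0, 25) + (30, 10). λ = (10 - 25)/(30 - 0) ≡ 16/30 mod 31. 30⁻¹ ≡ 30 (mod 31), so λ ≡ 15.
  x = λ² - 0 - 30 = 225 - 30 ≡ 9; y = λ·(0 - 9) - 25 ≡ 26. → (9, 26)

(9, 26)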